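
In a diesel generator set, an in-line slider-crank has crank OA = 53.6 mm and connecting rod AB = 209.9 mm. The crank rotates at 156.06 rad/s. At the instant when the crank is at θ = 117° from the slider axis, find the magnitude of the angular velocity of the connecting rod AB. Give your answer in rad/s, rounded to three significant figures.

18.6

ω = 156.1 rad/s
The rod makes angle φ with the slider axis where L sinφ = r sinθ; differentiating, L cosφ·φ̇ = r ω cosθ.
L cosφ = √(L² − r² sin²θ) = 0.20439 m.
|ω_rod| = r ω |cosθ| / √(L² − r² sin²θ) = 0.0536·156.1·0.45399/0.20439 = 18.579 rad/s.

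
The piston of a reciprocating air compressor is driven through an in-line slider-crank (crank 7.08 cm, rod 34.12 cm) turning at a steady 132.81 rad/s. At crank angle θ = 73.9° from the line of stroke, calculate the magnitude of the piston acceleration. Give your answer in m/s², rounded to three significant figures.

ω = 132.8 rad/s
x(θ) = r cosθ + √(L² − r² sin²θ); with ω constant, a = ω²·d²x/dθ².
d²x/dθ² = −r cosθ − r²(cos2θ)/√u − r⁴ sin²2θ/(4u^{3/2}),  u = L² − r² sin²θ = 0.11179 m².
Substituting r = 0.0708 m, L = 0.3412 m, θ = 73.9°: d²x/dθ² = -0.0069953 m.
a = ω²·d²x/dθ² = (132.8)²·(-0.0069953) = -123.39 m/s²;  |a| = 123.39 m/s².

123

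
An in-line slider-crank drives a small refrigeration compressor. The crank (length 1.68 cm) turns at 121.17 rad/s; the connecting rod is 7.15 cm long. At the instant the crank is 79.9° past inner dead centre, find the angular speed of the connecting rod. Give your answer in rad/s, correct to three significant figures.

ω = 121.2 rad/s
The rod makes angle φ with the slider axis where L sinφ = r sinθ; differentiating, L cosφ·φ̇ = r ω cosθ.
L cosφ = √(L² − r² sin²θ) = 0.069561 m.
|ω_rod| = r ω |cosθ| / √(L² − r² sin²θ) = 0.0168·121.2·0.17537/0.069561 = 5.132 rad/s.

5.13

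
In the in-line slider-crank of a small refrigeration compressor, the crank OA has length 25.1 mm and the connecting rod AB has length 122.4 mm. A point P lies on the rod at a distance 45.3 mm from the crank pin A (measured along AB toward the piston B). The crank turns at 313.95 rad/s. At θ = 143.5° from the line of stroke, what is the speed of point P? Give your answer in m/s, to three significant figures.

ω = 313.9 rad/s.  Crank-pin speed |V_A| = rω = 7.8801 m/s, perpendicular to OA.
Rod angle: sinφ = −(r/L) sinθ ⇒ φ = -7.006°; ω_rod = −rω cosθ/√(L²−r²sin²θ) = +52.142 rad/s.
V_P = V_A + ω_rod × AP, with AP = 0.0453 m along the rod.
Components: V_Px = −rω sinθ − a·ω_rod·sinφ = -4.3992 m/s;  V_Py = rω cosθ + a·ω_rod·cosφ = -3.9901 m/s.
|V_P| = √(V_Px² + V_Py²) = 5.9392 m/s.

5.94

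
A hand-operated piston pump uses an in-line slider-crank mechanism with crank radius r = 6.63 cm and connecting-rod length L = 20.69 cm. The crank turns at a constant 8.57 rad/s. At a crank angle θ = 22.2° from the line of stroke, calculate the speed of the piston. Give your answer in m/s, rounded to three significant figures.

0.279

ω = 8.57 rad/s
For an in-line slider-crank, x = r cosθ + √(L² − r² sin²θ), so v = −rω sinθ·[1 + r cosθ/√(L² − r² sin²θ)].
With r = 0.0663 m, L = 0.2069 m, θ = 22.2°: √(L² − r² sin²θ) = 0.20538 m.
v = −0.0663·8.57·0.37784·[1 + 0.0663·0.92587/0.20538] = -0.27885 m/s.
|v| = 0.27885 m/s.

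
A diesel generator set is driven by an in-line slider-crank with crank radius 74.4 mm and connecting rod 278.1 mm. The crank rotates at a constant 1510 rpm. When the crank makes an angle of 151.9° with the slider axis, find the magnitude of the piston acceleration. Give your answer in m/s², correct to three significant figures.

ω = 2π·1510/60 = 158.1 rad/s
x(θ) = r cosθ + √(L² − r² sin²θ); with ω constant, a = ω²·d²x/dθ².
d²x/dθ² = −r cosθ − r²(cos2θ)/√u − r⁴ sin²2θ/(4u^{3/2}),  u = L² − r² sin²θ = 0.0761116 m².
Substituting r = 0.0744 m, L = 0.2781 m, θ = 151.9°: d²x/dθ² = +0.054217 m.
a = ω²·d²x/dθ² = (158.1)²·(+0.054217) = +1355.6 m/s²;  |a| = 1355.6 m/s².

1360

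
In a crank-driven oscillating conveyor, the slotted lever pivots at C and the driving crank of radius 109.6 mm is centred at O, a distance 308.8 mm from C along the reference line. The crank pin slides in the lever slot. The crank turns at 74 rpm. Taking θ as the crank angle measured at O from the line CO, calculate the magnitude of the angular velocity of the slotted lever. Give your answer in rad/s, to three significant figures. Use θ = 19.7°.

1.99

ω = 7.749 rad/s (from 74 rpm).
Crank pin A relative to C: A = (d + r cosθ, r sinθ); lever angle φ = atan2(r sinθ, d + r cosθ).
Differentiating tanφ: φ̇ = rω(d cosθ + r)/(d² + r² + 2dr cosθ).
d² + r² + 2dr cosθ = |CA|² = 0.171097 m²;  d cosθ + r = +0.40033 m.
|ω_lever| = |0.1096·7.749·+0.40033| / 0.171097 = 1.9872 rad/s.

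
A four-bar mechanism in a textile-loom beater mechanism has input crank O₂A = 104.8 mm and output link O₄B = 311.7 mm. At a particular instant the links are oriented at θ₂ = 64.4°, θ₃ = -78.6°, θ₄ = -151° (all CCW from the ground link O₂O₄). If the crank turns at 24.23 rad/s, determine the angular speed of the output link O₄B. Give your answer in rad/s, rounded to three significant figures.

ω₂ = 24.23 rad/s
Differentiating the loop-closure r₂e^{iθ₂}+r₃e^{iθ₃}=r₁+r₄e^{iθ₄} gives r₂ω₂e^{iθ₂}+r₃ω₃e^{iθ₃}=r₄ω₄e^{iθ₄}.
Eliminating the other unknown: ω₄ = r₂ω₂ sin(θ₂−θ₃) / [r₄ sin(θ₄−θ₃)].
Numerator sine = +0.60182; denominator sine = -0.95319.
Result = 0.1048·24.23·(+0.60182) / (0.3117·(-0.95319)) = -5.1435 rad/s; magnitude 5.1435 rad/s.

5.14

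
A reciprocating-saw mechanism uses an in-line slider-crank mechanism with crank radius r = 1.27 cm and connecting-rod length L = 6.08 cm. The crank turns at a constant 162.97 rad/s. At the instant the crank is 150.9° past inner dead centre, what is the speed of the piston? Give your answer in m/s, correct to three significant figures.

ω = 163 rad/s
For an in-line slider-crank, x = r cosθ + √(L² − r² sin²θ), so v = −rω sinθ·[1 + r cosθ/√(L² − r² sin²θ)].
With r = 0.0127 m, L = 0.0608 m, θ = 150.9°: √(L² − r² sin²θ) = 0.060485 m.
v = −0.0127·163·0.48634·[1 + 0.0127·-0.87377/0.060485] = -0.82191 m/s.
|v| = 0.82191 m/s.

0.822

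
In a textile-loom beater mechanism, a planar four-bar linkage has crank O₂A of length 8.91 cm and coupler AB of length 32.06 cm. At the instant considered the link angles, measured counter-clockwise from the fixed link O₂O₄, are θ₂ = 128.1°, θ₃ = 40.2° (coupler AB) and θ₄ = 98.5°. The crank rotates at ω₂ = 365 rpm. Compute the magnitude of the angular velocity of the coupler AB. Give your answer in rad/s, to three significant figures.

6.17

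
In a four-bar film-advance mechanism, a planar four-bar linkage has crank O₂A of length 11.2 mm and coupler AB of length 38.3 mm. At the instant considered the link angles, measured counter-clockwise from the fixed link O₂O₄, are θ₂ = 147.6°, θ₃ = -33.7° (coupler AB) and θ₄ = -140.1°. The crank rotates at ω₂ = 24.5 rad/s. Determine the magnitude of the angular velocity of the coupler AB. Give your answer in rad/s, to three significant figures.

ω₂ = 24.5 rad/s
Differentiating the loop-closure r₂e^{iθ₂}+r₃e^{iθ₃}=r₁+r₄e^{iθ₄} gives r₂ω₂e^{iθ₂}+r₃ω₃e^{iθ₃}=r₄ω₄e^{iθ₄}.
Eliminating the other unknown: ω₃ = r₂ω₂ sin(θ₄−θ₂) / [r₃ sin(θ₃−θ₄)].
Numerator sine = +0.95266; denominator sine = +0.95931.
Result = 0.0112·24.5·(+0.95266) / (0.0383·(+0.95931)) = +7.1148 rad/s; magnitude 7.1148 rad/s.

7.11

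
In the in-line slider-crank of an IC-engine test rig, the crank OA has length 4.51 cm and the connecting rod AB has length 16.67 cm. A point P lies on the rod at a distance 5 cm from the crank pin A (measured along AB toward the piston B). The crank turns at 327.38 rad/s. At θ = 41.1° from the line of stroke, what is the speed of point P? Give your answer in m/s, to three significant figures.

ω = 327.4 rad/s.  Crank-pin speed |V_A| = rω = 14.765 m/s, perpendicular to OA.
Rod angle: sinφ = −(r/L) sinθ ⇒ φ = -10.245°; ω_rod = −rω cosθ/√(L²−r²sin²θ) = -67.825 rad/s.
V_P = V_A + ω_rod × AP, with AP = 0.05 m along the rod.
Components: V_Px = −rω sinθ − a·ω_rod·sinφ = -10.309 m/s;  V_Py = rω cosθ + a·ω_rod·cosφ = +7.789 m/s.
|V_P| = √(V_Px² + V_Py²) = 12.921 m/s.

12.9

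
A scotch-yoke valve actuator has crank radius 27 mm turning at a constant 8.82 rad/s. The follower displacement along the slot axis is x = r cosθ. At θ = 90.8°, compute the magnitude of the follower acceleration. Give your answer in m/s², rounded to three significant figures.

0.0293

ω = 8.82 rad/s
x = r cosθ ⇒ ẍ = −rω² cosθ (ω constant).
|a| = rω²|cosθ| = 0.027·(8.82)²·|cos 90.8°| = 0.029326 m/s².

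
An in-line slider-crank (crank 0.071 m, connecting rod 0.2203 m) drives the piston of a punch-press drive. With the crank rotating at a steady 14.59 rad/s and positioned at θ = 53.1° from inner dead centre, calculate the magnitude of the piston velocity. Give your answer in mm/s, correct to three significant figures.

994

ω = 14.59 rad/s
For an in-line slider-crank, x = r cosθ + √(L² − r² sin²θ), so v = −rω sinθ·[1 + r cosθ/√(L² − r² sin²θ)].
With r = 0.071 m, L = 0.2203 m, θ = 53.1°: √(L² − r² sin²θ) = 0.21286 m.
v = −0.071·14.59·0.79968·[1 + 0.071·0.60042/0.21286] = -0.99429 m/s.
|v| = 0.99429 m/s = 994.29 mm/s.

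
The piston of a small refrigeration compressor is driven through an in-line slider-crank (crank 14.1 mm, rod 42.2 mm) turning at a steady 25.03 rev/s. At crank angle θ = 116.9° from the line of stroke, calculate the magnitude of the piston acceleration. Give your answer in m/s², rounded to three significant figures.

ω = 2π·25 = 157.3 rad/s
x(θ) = r cosθ + √(L² − r² sin²θ); with ω constant, a = ω²·d²x/dθ².
d²x/dθ² = −r cosθ − r²(cos2θ)/√u − r⁴ sin²2θ/(4u^{3/2}),  u = L² − r² sin²θ = 0.00162273 m².
Substituting r = 0.0141 m, L = 0.0422 m, θ = 116.9°: d²x/dθ² = +0.0091957 m.
a = ω²·d²x/dθ² = (157.3)²·(+0.0091957) = +227.44 m/s²;  |a| = 227.44 m/s².

227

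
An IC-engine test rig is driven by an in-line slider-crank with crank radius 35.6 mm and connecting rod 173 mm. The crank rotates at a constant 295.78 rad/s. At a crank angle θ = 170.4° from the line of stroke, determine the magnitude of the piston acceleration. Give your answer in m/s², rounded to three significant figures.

ω = 295.8 rad/s
x(θ) = r cosθ + √(L² − r² sin²θ); with ω constant, a = ω²·d²x/dθ².
d²x/dθ² = −r cosθ − r²(cos2θ)/√u − r⁴ sin²2θ/(4u^{3/2}),  u = L² − r² sin²θ = 0.0298938 m².
Substituting r = 0.0356 m, L = 0.173 m, θ = 170.4°: d²x/dθ² = +0.028171 m.
a = ω²·d²x/dθ² = (295.8)²·(+0.028171) = +2464.5 m/s²;  |a| = 2464.5 m/s².

2460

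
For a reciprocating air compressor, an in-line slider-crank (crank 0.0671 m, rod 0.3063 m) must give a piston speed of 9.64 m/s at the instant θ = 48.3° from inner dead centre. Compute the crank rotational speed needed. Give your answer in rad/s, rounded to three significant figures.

168

For an in-line slider-crank, |v_piston| = rω|sinθ|·[1 + r cosθ/√(L² − r² sin²θ)].
With r = 0.0671 m, L = 0.3063 m, θ = 48.3°: the bracketed kinematic factor |dx/dθ| = 0.0575 m.
ω = v/|dx/dθ| = 9.64/0.0575 = 167.65 rad/s.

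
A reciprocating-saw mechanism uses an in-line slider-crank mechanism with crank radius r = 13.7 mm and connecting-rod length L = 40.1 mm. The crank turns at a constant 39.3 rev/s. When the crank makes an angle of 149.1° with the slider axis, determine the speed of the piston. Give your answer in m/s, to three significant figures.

1.22

ω = 2π·39.3 = 246.9 rad/s
For an in-line slider-crank, x = r cosθ + √(L² − r² sin²θ), so v = −rω sinθ·[1 + r cosθ/√(L² − r² sin²θ)].
With r = 0.0137 m, L = 0.0401 m, θ = 149.1°: √(L² − r² sin²θ) = 0.039478 m.
v = −0.0137·246.9·0.51354·[1 + 0.0137·-0.85806/0.039478] = -1.22 m/s.
|v| = 1.22 m/s.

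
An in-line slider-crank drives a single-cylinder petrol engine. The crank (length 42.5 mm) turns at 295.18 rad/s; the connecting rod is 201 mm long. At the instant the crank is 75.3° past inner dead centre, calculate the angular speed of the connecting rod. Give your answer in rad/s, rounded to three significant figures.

ω = 295.2 rad/s
The rod makes angle φ with the slider axis where L sinφ = r sinθ; differentiating, L cosφ·φ̇ = r ω cosθ.
L cosφ = √(L² − r² sin²θ) = 0.19675 m.
|ω_rod| = r ω |cosθ| / √(L² − r² sin²θ) = 0.0425·295.2·0.25376/0.19675 = 16.18 rad/s.

16.2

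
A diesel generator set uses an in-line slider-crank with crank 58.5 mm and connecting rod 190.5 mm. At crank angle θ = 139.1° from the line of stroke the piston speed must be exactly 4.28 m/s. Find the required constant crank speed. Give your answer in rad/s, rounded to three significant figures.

146

For an in-line slider-crank, |v_piston| = rω|sinθ|·[1 + r cosθ/√(L² − r² sin²θ)].
With r = 0.0585 m, L = 0.1905 m, θ = 139.1°: the bracketed kinematic factor |dx/dθ| = 0.029227 m.
ω = v/|dx/dθ| = 4.28/0.029227 = 146.44 rad/s.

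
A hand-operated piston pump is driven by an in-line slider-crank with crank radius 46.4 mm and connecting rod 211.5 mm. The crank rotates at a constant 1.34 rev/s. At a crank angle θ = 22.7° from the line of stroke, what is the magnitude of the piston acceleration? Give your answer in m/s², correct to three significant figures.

3.55

ω = 2π·1.34 = 8.419 rad/s
x(θ) = r cosθ + √(L² − r² sin²θ); with ω constant, a = ω²·d²x/dθ².
d²x/dθ² = −r cosθ − r²(cos2θ)/√u − r⁴ sin²2θ/(4u^{3/2}),  u = L² − r² sin²θ = 0.0444116 m².
Substituting r = 0.0464 m, L = 0.2115 m, θ = 22.7°: d²x/dθ² = -0.050042 m.
a = ω²·d²x/dθ² = (8.419)²·(-0.050042) = -3.5473 m/s²;  |a| = 3.5473 m/s².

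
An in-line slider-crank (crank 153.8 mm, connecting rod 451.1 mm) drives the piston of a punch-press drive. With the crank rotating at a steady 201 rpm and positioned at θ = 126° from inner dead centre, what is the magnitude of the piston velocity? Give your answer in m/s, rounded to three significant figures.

2.07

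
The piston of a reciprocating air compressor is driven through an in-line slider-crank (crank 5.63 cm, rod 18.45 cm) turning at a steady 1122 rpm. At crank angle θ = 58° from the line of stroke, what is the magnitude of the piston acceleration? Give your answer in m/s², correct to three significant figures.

ω = 2π·1122/60 = 117.5 rad/s
x(θ) = r cosθ + √(L² − r² sin²θ); with ω constant, a = ω²·d²x/dθ².
d²x/dθ² = −r cosθ − r²(cos2θ)/√u − r⁴ sin²2θ/(4u^{3/2}),  u = L² − r² sin²θ = 0.0317607 m².
Substituting r = 0.0563 m, L = 0.1845 m, θ = 58°: d²x/dθ² = -0.022396 m.
a = ω²·d²x/dθ² = (117.5)²·(-0.022396) = -309.18 m/s²;  |a| = 309.18 m/s².

309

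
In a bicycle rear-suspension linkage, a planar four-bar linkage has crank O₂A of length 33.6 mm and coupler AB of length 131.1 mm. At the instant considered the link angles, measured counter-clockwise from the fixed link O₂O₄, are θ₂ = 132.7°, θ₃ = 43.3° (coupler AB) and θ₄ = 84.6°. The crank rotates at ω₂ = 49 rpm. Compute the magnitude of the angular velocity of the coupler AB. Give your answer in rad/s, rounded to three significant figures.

ω₂ = 5.131 rad/s (from 49 rpm).
Differentiating the loop-closure r₂e^{iθ₂}+r₃e^{iθ₃}=r₁+r₄e^{iθ₄} gives r₂ω₂e^{iθ₂}+r₃ω₃e^{iθ₃}=r₄ω₄e^{iθ₄}.
Eliminating the other unknown: ω₃ = r₂ω₂ sin(θ₄−θ₂) / [r₃ sin(θ₃−θ₄)].
Numerator sine = -0.74431; denominator sine = -0.66000.
Result = 0.0336·5.131·(-0.74431) / (0.1311·(-0.66000)) = +1.4831 rad/s; magnitude 1.4831 rad/s.

1.48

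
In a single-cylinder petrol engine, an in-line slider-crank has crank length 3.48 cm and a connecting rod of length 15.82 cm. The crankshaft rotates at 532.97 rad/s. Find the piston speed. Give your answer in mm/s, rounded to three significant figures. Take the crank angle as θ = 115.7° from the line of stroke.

15100

ω = 533 rad/s
For an in-line slider-crank, x = r cosθ + √(L² − r² sin²θ), so v = −rω sinθ·[1 + r cosθ/√(L² − r² sin²θ)].
With r = 0.0348 m, L = 0.1582 m, θ = 115.7°: √(L² − r² sin²θ) = 0.15506 m.
v = −0.0348·533·0.90108·[1 + 0.0348·-0.43366/0.15506] = -15.086 m/s.
|v| = 15.086 m/s = 15086 mm/s.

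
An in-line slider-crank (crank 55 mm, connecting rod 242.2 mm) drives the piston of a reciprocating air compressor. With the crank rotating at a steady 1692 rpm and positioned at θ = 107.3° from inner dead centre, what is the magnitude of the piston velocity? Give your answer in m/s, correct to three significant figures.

8.66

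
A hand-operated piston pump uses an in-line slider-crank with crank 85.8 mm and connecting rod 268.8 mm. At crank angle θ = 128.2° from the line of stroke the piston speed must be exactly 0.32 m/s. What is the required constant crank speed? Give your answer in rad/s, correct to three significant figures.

5.96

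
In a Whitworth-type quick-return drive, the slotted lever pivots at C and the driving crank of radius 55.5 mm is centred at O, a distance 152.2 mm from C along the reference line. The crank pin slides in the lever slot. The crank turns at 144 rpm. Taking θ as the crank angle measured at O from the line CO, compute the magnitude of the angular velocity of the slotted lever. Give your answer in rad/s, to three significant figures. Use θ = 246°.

ω = 15.08 rad/s (from 144 rpm).
Crank pin A relative to C: A = (d + r cosθ, r sinθ); lever angle φ = atan2(r sinθ, d + r cosθ).
Differentiating tanφ: φ̇ = rω(d cosθ + r)/(d² + r² + 2dr cosθ).
d² + r² + 2dr cosθ = |CA|² = 0.0193736 m²;  d cosθ + r = -0.0064053 m.
|ω_lever| = |0.0555·15.08·-0.0064053| / 0.0193736 = 0.2767 rad/s.

0.277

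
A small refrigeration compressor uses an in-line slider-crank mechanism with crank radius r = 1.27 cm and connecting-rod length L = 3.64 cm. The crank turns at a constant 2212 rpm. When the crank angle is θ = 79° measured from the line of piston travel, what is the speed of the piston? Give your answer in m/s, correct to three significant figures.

3.09

ω = 2π·2212/60 = 231.6 rad/s
For an in-line slider-crank, x = r cosθ + √(L² − r² sin²θ), so v = −rω sinθ·[1 + r cosθ/√(L² − r² sin²θ)].
With r = 0.0127 m, L = 0.0364 m, θ = 79°: √(L² − r² sin²θ) = 0.034199 m.
v = −0.0127·231.6·0.98163·[1 + 0.0127·0.19081/0.034199] = -3.0924 m/s.
|v| = 3.0924 m/s.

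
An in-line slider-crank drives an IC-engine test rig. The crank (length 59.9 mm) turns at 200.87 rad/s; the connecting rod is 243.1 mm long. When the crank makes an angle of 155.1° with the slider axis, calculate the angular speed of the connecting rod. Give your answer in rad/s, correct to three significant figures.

ω = 200.9 rad/s
The rod makes angle φ with the slider axis where L sinφ = r sinθ; differentiating, L cosφ·φ̇ = r ω cosθ.
L cosφ = √(L² − r² sin²θ) = 0.24179 m.
|ω_rod| = r ω |cosθ| / √(L² − r² sin²θ) = 0.0599·200.9·0.90704/0.24179 = 45.137 rad/s.

45.1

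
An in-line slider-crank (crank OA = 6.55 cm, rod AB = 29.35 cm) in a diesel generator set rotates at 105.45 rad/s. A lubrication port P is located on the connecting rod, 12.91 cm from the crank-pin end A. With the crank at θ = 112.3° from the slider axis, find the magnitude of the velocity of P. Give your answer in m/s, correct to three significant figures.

6.32

ω = 105.5 rad/s.  Crank-pin speed |V_A| = rω = 6.907 m/s, perpendicular to OA.
Rod angle: sinφ = −(r/L) sinθ ⇒ φ = -11.916°; ω_rod = −rω cosθ/√(L²−r²sin²θ) = +9.1265 rad/s.
V_P = V_A + ω_rod × AP, with AP = 0.1291 m along the rod.
Components: V_Px = −rω sinθ − a·ω_rod·sinφ = -6.1471 m/s;  V_Py = rω cosθ + a·ω_rod·cosφ = -1.4681 m/s.
|V_P| = √(V_Px² + V_Py²) = 6.32 m/s.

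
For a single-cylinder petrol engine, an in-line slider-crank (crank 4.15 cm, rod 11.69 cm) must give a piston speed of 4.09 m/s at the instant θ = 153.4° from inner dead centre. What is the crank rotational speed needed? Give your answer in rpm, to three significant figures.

For an in-line slider-crank, |v_piston| = rω|sinθ|·[1 + r cosθ/√(L² − r² sin²θ)].
With r = 0.0415 m, L = 0.1169 m, θ = 153.4°: the bracketed kinematic factor |dx/dθ| = 0.012608 m.
ω = v/|dx/dθ| = 4.09/0.012608 = 324.41 rad/s.
N = 60ω/(2π) = 3097.9 rpm.

3100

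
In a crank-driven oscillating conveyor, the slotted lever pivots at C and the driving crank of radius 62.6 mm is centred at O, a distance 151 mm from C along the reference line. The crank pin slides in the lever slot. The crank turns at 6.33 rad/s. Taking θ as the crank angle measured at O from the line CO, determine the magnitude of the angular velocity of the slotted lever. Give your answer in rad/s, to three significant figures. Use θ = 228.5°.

1.05

ω = 6.33 rad/s
Crank pin A relative to C: A = (d + r cosθ, r sinθ); lever angle φ = atan2(r sinθ, d + r cosθ).
Differentiating tanφ: φ̇ = rω(d cosθ + r)/(d² + r² + 2dr cosθ).
d² + r² + 2dr cosθ = |CA|² = 0.0141928 m²;  d cosθ + r = -0.037456 m.
|ω_lever| = |0.0626·6.33·-0.037456| / 0.0141928 = 1.0457 rad/s.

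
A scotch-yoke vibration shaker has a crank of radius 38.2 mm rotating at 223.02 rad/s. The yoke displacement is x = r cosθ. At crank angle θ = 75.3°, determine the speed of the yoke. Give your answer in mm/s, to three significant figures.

8240

ω = 223 rad/s
x = r cosθ ⇒ ẋ = −rω sinθ.
|v| = rω|sinθ| = 0.0382·223·|sin 75.3°| = 8.2405 m/s = 8240.5 mm/s.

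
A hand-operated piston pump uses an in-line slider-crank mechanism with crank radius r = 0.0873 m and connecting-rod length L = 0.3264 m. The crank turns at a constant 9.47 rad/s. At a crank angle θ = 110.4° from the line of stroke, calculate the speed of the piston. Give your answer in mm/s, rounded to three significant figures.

700

ω = 9.47 rad/s
For an in-line slider-crank, x = r cosθ + √(L² − r² sin²θ), so v = −rω sinθ·[1 + r cosθ/√(L² − r² sin²θ)].
With r = 0.0873 m, L = 0.3264 m, θ = 110.4°: √(L² − r² sin²θ) = 0.31598 m.
v = −0.0873·9.47·0.93728·[1 + 0.0873·-0.34857/0.31598] = -0.70025 m/s.
|v| = 0.70025 m/s = 700.25 mm/s.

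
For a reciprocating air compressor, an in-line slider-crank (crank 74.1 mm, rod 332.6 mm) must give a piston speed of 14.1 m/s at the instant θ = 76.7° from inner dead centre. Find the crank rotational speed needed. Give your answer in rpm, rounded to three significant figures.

1770

For an in-line slider-crank, |v_piston| = rω|sinθ|·[1 + r cosθ/√(L² − r² sin²θ)].
With r = 0.0741 m, L = 0.3326 m, θ = 76.7°: the bracketed kinematic factor |dx/dθ| = 0.075899 m.
ω = v/|dx/dθ| = 14.1/0.075899 = 185.77 rad/s.
N = 60ω/(2π) = 1774 rpm.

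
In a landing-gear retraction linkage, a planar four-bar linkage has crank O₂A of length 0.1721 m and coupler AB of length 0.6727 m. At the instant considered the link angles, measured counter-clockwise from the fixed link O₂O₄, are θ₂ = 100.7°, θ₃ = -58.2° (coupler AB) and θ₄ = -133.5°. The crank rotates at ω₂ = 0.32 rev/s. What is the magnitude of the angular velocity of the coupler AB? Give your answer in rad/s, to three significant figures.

0.431

ω₂ = 2.011 rad/s (from 0.32 rev/s).
Differentiating the loop-closure r₂e^{iθ₂}+r₃e^{iθ₃}=r₁+r₄e^{iθ₄} gives r₂ω₂e^{iθ₂}+r₃ω₃e^{iθ₃}=r₄ω₄e^{iθ₄}.
Eliminating the other unknown: ω₃ = r₂ω₂ sin(θ₄−θ₂) / [r₃ sin(θ₃−θ₄)].
Numerator sine = +0.81106; denominator sine = +0.96727.
Result = 0.1721·2.011·(+0.81106) / (0.6727·(+0.96727)) = +0.43132 rad/s; magnitude 0.43132 rad/s.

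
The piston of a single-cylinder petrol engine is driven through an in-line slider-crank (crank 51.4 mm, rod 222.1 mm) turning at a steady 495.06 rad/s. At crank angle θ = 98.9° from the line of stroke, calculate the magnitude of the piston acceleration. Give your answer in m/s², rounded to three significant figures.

4800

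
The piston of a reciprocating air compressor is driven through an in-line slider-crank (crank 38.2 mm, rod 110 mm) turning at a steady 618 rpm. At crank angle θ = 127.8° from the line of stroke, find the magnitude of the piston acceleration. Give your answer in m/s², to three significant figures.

ω = 2π·618/60 = 64.72 rad/s
x(θ) = r cosθ + √(L² − r² sin²θ); with ω constant, a = ω²·d²x/dθ².
d²x/dθ² = −r cosθ − r²(cos2θ)/√u − r⁴ sin²2θ/(4u^{3/2}),  u = L² − r² sin²θ = 0.0111889 m².
Substituting r = 0.0382 m, L = 0.11 m, θ = 127.8°: d²x/dθ² = +0.026422 m.
a = ω²·d²x/dθ² = (64.72)²·(+0.026422) = +110.66 m/s²;  |a| = 110.66 m/s².

111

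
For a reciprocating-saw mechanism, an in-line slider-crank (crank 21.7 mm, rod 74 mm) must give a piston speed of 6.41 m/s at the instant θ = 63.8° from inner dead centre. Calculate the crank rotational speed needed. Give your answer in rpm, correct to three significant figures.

For an in-line slider-crank, |v_piston| = rω|sinθ|·[1 + r cosθ/√(L² − r² sin²θ)].
With r = 0.0217 m, L = 0.074 m, θ = 63.8°: the bracketed kinematic factor |dx/dθ| = 0.022083 m.
ω = v/|dx/dθ| = 6.41/0.022083 = 290.26 rad/s.
N = 60ω/(2π) = 2771.8 rpm.

2770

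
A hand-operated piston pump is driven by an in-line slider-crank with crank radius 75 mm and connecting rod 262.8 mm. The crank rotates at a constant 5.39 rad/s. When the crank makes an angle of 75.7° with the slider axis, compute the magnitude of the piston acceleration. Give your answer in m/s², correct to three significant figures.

0.0267

ω = 5.39 rad/s
x(θ) = r cosθ + √(L² − r² sin²θ); with ω constant, a = ω²·d²x/dθ².
d²x/dθ² = −r cosθ − r²(cos2θ)/√u − r⁴ sin²2θ/(4u^{3/2}),  u = L² − r² sin²θ = 0.063782 m².
Substituting r = 0.075 m, L = 0.2628 m, θ = 75.7°: d²x/dθ² = +0.00091762 m.
a = ω²·d²x/dθ² = (5.39)²·(+0.00091762) = +0.026659 m/s²;  |a| = 0.026659 m/s².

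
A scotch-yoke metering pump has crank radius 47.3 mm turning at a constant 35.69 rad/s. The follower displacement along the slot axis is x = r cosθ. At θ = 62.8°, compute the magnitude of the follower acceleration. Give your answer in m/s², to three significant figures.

27.5

ω = 35.69 rad/s
x = r cosθ ⇒ ẍ = −rω² cosθ (ω constant).
|a| = rω²|cosθ| = 0.0473·(35.69)²·|cos 62.8°| = 27.54 m/s².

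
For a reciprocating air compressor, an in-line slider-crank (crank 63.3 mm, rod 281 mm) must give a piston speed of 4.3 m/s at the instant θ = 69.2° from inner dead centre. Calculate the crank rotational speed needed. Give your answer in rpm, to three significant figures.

641

For an in-line slider-crank, |v_piston| = rω|sinθ|·[1 + r cosθ/√(L² − r² sin²θ)].
With r = 0.0633 m, L = 0.281 m, θ = 69.2°: the bracketed kinematic factor |dx/dθ| = 0.064017 m.
ω = v/|dx/dθ| = 4.3/0.064017 = 67.17 rad/s.
N = 60ω/(2π) = 641.43 rpm.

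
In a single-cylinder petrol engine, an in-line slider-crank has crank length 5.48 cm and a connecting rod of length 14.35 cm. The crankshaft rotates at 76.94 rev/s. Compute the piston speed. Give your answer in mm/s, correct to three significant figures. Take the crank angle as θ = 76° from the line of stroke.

28300

ω = 2π·76.9 = 483.4 rad/s
For an in-line slider-crank, x = r cosθ + √(L² − r² sin²θ), so v = −rω sinθ·[1 + r cosθ/√(L² − r² sin²θ)].
With r = 0.0548 m, L = 0.1435 m, θ = 76°: √(L² − r² sin²θ) = 0.13329 m.
v = −0.0548·483.4·0.97030·[1 + 0.0548·0.24192/0.13329] = -28.262 m/s.
|v| = 28.262 m/s = 28262 mm/s.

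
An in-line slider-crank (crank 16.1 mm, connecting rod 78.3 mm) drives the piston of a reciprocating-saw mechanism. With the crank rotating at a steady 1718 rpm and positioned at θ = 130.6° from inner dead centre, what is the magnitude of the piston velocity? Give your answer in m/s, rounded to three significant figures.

1.90

ω = 2π·1718/60 = 179.9 rad/s
For an in-line slider-crank, x = r cosθ + √(L² − r² sin²θ), so v = −rω sinθ·[1 + r cosθ/√(L² − r² sin²θ)].
With r = 0.0161 m, L = 0.0783 m, θ = 130.6°: √(L² − r² sin²θ) = 0.07734 m.
v = −0.0161·179.9·0.75927·[1 + 0.0161·-0.65077/0.07734] = -1.9013 m/s.
|v| = 1.9013 m/s.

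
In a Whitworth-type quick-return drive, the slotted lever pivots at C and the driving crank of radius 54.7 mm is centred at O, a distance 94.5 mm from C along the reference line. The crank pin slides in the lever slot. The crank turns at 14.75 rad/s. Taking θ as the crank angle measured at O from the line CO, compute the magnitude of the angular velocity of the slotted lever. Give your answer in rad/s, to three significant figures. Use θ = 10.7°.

ω = 14.75 rad/s
Crank pin A relative to C: A = (d + r cosθ, r sinθ); lever angle φ = atan2(r sinθ, d + r cosθ).
Differentiating tanφ: φ̇ = rω(d cosθ + r)/(d² + r² + 2dr cosθ).
d² + r² + 2dr cosθ = |CA|² = 0.0220809 m²;  d cosθ + r = +0.14756 m.
|ω_lever| = |0.0547·14.75·+0.14756| / 0.0220809 = 5.3917 rad/s.

5.39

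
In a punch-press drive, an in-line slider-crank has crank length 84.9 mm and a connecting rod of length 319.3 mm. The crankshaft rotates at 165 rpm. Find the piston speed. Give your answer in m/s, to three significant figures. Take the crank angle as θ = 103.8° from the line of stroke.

ω = 2π·165/60 = 17.28 rad/s
For an in-line slider-crank, x = r cosθ + √(L² − r² sin²θ), so v = −rω sinθ·[1 + r cosθ/√(L² − r² sin²θ)].
With r = 0.0849 m, L = 0.3193 m, θ = 103.8°: √(L² − r² sin²θ) = 0.30847 m.
v = −0.0849·17.28·0.97113·[1 + 0.0849·-0.23853/0.30847] = -1.3311 m/s.
|v| = 1.3311 m/s.

1.33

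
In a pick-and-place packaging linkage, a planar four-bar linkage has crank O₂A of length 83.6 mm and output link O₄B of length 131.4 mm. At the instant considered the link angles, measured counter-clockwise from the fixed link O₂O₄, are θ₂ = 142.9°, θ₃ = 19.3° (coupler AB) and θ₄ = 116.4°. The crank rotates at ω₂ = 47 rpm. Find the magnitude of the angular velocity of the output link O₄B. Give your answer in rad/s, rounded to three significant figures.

2.63

ω₂ = 4.922 rad/s (from 47 rpm).
Differentiating the loop-closure r₂e^{iθ₂}+r₃e^{iθ₃}=r₁+r₄e^{iθ₄} gives r₂ω₂e^{iθ₂}+r₃ω₃e^{iθ₃}=r₄ω₄e^{iθ₄}.
Eliminating the other unknown: ω₄ = r₂ω₂ sin(θ₂−θ₃) / [r₄ sin(θ₄−θ₃)].
Numerator sine = +0.83292; denominator sine = +0.99233.
Result = 0.0836·4.922·(+0.83292) / (0.1314·(+0.99233)) = +2.6284 rad/s; magnitude 2.6284 rad/s.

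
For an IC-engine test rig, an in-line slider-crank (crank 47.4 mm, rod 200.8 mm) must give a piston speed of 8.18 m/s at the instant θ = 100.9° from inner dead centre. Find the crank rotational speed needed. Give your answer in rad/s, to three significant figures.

184

For an in-line slider-crank, |v_piston| = rω|sinθ|·[1 + r cosθ/√(L² − r² sin²θ)].
With r = 0.0474 m, L = 0.2008 m, θ = 100.9°: the bracketed kinematic factor |dx/dθ| = 0.044409 m.
ω = v/|dx/dθ| = 8.18/0.044409 = 184.2 rad/s.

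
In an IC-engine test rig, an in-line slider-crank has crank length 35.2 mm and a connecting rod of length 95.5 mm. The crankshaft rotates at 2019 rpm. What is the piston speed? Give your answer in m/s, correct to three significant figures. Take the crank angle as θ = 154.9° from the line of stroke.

ω = 2π·2019/60 = 211.4 rad/s
For an in-line slider-crank, x = r cosθ + √(L² − r² sin²θ), so v = −rω sinθ·[1 + r cosθ/√(L² − r² sin²θ)].
With r = 0.0352 m, L = 0.0955 m, θ = 154.9°: √(L² − r² sin²θ) = 0.094325 m.
v = −0.0352·211.4·0.42420·[1 + 0.0352·-0.90557/0.094325] = -2.0901 m/s.
|v| = 2.0901 m/s.

2.09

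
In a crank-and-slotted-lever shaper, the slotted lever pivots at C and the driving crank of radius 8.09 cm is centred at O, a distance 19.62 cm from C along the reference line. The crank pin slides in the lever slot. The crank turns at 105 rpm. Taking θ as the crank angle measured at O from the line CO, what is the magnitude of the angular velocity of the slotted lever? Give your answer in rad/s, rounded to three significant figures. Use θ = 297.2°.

ω = 11 rad/s (from 105 rpm).
Crank pin A relative to C: A = (d + r cosθ, r sinθ); lever angle φ = atan2(r sinθ, d + r cosθ).
Differentiating tanφ: φ̇ = rω(d cosθ + r)/(d² + r² + 2dr cosθ).
d² + r² + 2dr cosθ = |CA|² = 0.0595499 m²;  d cosθ + r = +0.17058 m.
|ω_lever| = |0.0809·11·+0.17058| / 0.0595499 = 2.5481 rad/s.

2.55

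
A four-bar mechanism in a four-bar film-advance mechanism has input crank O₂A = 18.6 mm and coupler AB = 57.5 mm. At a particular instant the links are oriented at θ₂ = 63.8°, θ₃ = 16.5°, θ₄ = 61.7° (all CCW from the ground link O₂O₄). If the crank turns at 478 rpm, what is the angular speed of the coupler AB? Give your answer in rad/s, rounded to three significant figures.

0.836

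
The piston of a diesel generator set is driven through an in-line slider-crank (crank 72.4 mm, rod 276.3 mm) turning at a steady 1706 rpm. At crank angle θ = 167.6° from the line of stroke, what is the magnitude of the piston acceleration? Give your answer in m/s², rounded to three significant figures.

ω = 2π·1706/60 = 178.7 rad/s
x(θ) = r cosθ + √(L² − r² sin²θ); with ω constant, a = ω²·d²x/dθ².
d²x/dθ² = −r cosθ − r²(cos2θ)/√u − r⁴ sin²2θ/(4u^{3/2}),  u = L² − r² sin²θ = 0.0761 m².
Substituting r = 0.0724 m, L = 0.2763 m, θ = 167.6°: d²x/dθ² = +0.053404 m.
a = ω²·d²x/dθ² = (178.7)²·(+0.053404) = +1704.5 m/s²;  |a| = 1704.5 m/s².

1700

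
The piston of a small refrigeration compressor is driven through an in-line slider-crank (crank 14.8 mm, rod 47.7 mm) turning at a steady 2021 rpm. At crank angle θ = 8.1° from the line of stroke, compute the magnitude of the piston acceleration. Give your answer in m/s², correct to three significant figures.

ω = 2π·2021/60 = 211.6 rad/s
x(θ) = r cosθ + √(L² − r² sin²θ); with ω constant, a = ω²·d²x/dθ².
d²x/dθ² = −r cosθ − r²(cos2θ)/√u − r⁴ sin²2θ/(4u^{3/2}),  u = L² − r² sin²θ = 0.00227094 m².
Substituting r = 0.0148 m, L = 0.0477 m, θ = 8.1°: d²x/dθ² = -0.019075 m.
a = ω²·d²x/dθ² = (211.6)²·(-0.019075) = -854.38 m/s²;  |a| = 854.38 m/s².

854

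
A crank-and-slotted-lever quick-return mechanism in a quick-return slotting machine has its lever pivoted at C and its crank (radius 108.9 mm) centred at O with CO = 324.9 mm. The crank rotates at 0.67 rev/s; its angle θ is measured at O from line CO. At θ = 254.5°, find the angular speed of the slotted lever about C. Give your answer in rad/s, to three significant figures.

0.103

ω = 4.21 rad/s (from 0.67 rev/s).
Crank pin A relative to C: A = (d + r cosθ, r sinθ); lever angle φ = atan2(r sinθ, d + r cosθ).
Differentiating tanφ: φ̇ = rω(d cosθ + r)/(d² + r² + 2dr cosθ).
d² + r² + 2dr cosθ = |CA|² = 0.0985086 m²;  d cosθ + r = +0.022074 m.
|ω_lever| = |0.1089·4.21·+0.022074| / 0.0985086 = 0.10273 rad/s.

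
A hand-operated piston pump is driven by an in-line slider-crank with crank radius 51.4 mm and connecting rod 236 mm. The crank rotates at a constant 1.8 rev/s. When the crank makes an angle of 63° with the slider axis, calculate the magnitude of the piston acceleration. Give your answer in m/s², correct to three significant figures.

2.14

ω = 2π·1.8 = 11.31 rad/s
x(θ) = r cosθ + √(L² − r² sin²θ); with ω constant, a = ω²·d²x/dθ².
d²x/dθ² = −r cosθ − r²(cos2θ)/√u − r⁴ sin²2θ/(4u^{3/2}),  u = L² − r² sin²θ = 0.0535986 m².
Substituting r = 0.0514 m, L = 0.236 m, θ = 63°: d²x/dθ² = -0.01672 m.
a = ω²·d²x/dθ² = (11.31)²·(-0.01672) = -2.1386 m/s²;  |a| = 2.1386 m/s².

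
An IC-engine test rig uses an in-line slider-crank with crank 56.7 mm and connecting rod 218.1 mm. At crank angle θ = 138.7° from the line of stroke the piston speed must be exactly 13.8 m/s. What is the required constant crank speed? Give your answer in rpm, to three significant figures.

4390

For an in-line slider-crank, |v_piston| = rω|sinθ|·[1 + r cosθ/√(L² − r² sin²θ)].
With r = 0.0567 m, L = 0.2181 m, θ = 138.7°: the bracketed kinematic factor |dx/dθ| = 0.030003 m.
ω = v/|dx/dθ| = 13.8/0.030003 = 459.95 rad/s.
N = 60ω/(2π) = 4392.2 rpm.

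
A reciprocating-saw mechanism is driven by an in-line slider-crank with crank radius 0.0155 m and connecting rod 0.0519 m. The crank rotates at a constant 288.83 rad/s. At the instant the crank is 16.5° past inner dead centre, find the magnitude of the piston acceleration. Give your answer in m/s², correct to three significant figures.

ω = 288.8 rad/s
x(θ) = r cosθ + √(L² − r² sin²θ); with ω constant, a = ω²·d²x/dθ².
d²x/dθ² = −r cosθ − r²(cos2θ)/√u − r⁴ sin²2θ/(4u^{3/2}),  u = L² − r² sin²θ = 0.00267423 m².
Substituting r = 0.0155 m, L = 0.0519 m, θ = 16.5°: d²x/dθ² = -0.018789 m.
a = ω²·d²x/dθ² = (288.8)²·(-0.018789) = -1567.4 m/s²;  |a| = 1567.4 m/s².

1570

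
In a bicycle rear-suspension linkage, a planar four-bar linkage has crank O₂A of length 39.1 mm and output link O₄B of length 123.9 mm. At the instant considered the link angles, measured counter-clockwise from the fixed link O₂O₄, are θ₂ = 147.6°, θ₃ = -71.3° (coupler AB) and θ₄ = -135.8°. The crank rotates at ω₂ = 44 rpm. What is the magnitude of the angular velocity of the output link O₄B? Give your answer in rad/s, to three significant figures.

1.01

ω₂ = 4.608 rad/s (from 44 rpm).
Differentiating the loop-closure r₂e^{iθ₂}+r₃e^{iθ₃}=r₁+r₄e^{iθ₄} gives r₂ω₂e^{iθ₂}+r₃ω₃e^{iθ₃}=r₄ω₄e^{iθ₄}.
Eliminating the other unknown: ω₄ = r₂ω₂ sin(θ₂−θ₃) / [r₄ sin(θ₄−θ₃)].
Numerator sine = -0.62796; denominator sine = -0.90259.
Result = 0.0391·4.608·(-0.62796) / (0.1239·(-0.90259)) = +1.0117 rad/s; magnitude 1.0117 rad/s.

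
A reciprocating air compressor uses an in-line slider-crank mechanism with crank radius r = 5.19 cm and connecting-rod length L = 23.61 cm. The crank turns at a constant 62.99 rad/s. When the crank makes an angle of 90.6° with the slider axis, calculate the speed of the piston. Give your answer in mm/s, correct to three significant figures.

3260

ω = 62.99 rad/s
For an in-line slider-crank, x = r cosθ + √(L² − r² sin²θ), so v = −rω sinθ·[1 + r cosθ/√(L² − r² sin²θ)].
With r = 0.0519 m, L = 0.2361 m, θ = 90.6°: √(L² − r² sin²θ) = 0.23033 m.
v = −0.0519·62.99·0.99995·[1 + 0.0519·-0.01047/0.23033] = -3.2613 m/s.
|v| = 3.2613 m/s = 3261.3 mm/s.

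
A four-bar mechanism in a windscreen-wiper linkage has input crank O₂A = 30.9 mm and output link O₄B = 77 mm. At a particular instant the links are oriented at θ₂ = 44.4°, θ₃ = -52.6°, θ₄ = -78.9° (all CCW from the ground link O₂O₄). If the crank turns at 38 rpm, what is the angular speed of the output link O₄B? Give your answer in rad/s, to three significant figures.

ω₂ = 3.979 rad/s (from 38 rpm).
Differentiating the loop-closure r₂e^{iθ₂}+r₃e^{iθ₃}=r₁+r₄e^{iθ₄} gives r₂ω₂e^{iθ₂}+r₃ω₃e^{iθ₃}=r₄ω₄e^{iθ₄}.
Eliminating the other unknown: ω₄ = r₂ω₂ sin(θ₂−θ₃) / [r₄ sin(θ₄−θ₃)].
Numerator sine = +0.99255; denominator sine = -0.44307.
Result = 0.0309·3.979·(+0.99255) / (0.077·(-0.44307)) = -3.5773 rad/s; magnitude 3.5773 rad/s.

3.58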